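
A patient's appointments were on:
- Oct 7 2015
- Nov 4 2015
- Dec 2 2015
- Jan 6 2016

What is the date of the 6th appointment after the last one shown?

Jul 6 2016

All dates are Wednesdays, 28, 28, 35 days apart.
Specifically, the 1st Wednesday of each month.
1st Wednesday of February 2016: Feb 3 2016.
1st Wednesday of March 2016: Mar 2 2016.
April 2016 — 1st Wednesday is Apr 6 2016.
May 2016 — 1st Wednesday is May 4 2016.
1st Wednesday of June 2016: Jun 1 2016.
1st Wednesday of July 2016: Jul 6 2016.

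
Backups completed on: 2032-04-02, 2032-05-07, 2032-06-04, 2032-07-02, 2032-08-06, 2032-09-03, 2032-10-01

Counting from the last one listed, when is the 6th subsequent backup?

Gaps: 35, 28, 28, 35, 28, 28 days — a mix of 28 and 35. Every date is a Friday.
Each is the 1st Friday of its month.
1st Friday of November 2032: 2032-11-05.
1st Friday of December 2032: 2032-12-03.
January 2033 — 1st Friday is 2033-01-07.
1st Friday of February 2033: 2033-02-04.
1st Friday of March 2033: 2033-03-04.
1st Friday of April 2033: 2033-04-01.

2033-04-01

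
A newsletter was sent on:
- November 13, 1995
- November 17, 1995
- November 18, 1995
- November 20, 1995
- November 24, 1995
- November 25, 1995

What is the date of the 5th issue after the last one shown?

December 8, 1995

Every event lands on a Monday or Friday or Saturday (gaps cycle 4, 1, 2, 4, 1).
So the schedule is: every Monday, Friday and Saturday.
Next Monday: November 27, 1995.
Next Friday: December 1, 1995.
Next Saturday: December 2, 1995.
The following Monday is December 4, 1995.
The following Friday is December 8, 1995.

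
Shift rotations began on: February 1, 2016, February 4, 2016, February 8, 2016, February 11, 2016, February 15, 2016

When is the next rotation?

February 18, 2016

The gap pattern 3, 4, 3, 4 repeats every 2 events.
These are the Mondays and Thursdays of each week.
The following Thursday is February 18, 2016.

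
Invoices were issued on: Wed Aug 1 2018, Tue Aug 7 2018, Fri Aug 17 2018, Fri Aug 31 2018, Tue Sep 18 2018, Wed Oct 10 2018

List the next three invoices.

Mon Nov 5 2018, Wed Dec 5 2018, Tue Jan 8 2019

The spacing grows by 4 each time: 6, 10, 14, 18, 22 days.
Next gap: 26 days. Wed Oct 10 2018 + 26 days = Mon Nov 5 2018.
Next gap: 30 days. Mon Nov 5 2018 + 30 days = Wed Dec 5 2018.
Next gap: 34 days. Wed Dec 5 2018 + 34 days = Tue Jan 8 2019.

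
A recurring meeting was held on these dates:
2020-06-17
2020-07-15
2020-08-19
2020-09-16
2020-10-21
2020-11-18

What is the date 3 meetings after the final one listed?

These are Wednesdays at 28- or 35-day spacing (28, 35, 28, 35, 28).
The pattern: 3rd Wednesday of the month.
December 2020 — 3rd Wednesday is 2020-12-16.
January 2021 — 3rd Wednesday is 2021-01-20.
3rd Wednesday of February 2021: 2021-02-17.

2021-02-17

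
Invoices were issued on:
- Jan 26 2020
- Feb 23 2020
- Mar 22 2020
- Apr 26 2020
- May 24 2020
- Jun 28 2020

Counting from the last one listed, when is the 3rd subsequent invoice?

These are Sundays at 28- or 35-day spacing (28, 28, 35, 28, 35).
The pattern: 4th Sunday of the month.
4th Sunday of July 2020: Jul 26 2020.
4th Sunday of August 2020: Aug 23 2020.
4th Sunday of September 2020: Sep 27 2020.

Sep 27 2020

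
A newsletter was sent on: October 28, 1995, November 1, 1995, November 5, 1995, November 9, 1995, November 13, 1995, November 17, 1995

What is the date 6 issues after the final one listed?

December 11, 1995

The spacing is 4, 4, 4, 4, 4 days — always 4 days.
November 17, 1995 + 4 days = November 21, 1995.
November 21, 1995 + 4 days = November 25, 1995.
November 25, 1995 + 4 days = November 29, 1995.
November 29, 1995 + 4 days = December 3, 1995.
December 3, 1995 + 4 days = December 7, 1995.
December 7, 1995 + 4 days = December 11, 1995.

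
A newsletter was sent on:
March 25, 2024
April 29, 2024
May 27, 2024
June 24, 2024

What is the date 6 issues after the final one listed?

December 30, 2024

These are Mondays with 35, 28, 28-day gaps.
Each is the final Monday of its month — April 29, 2024 is past the 28th, so '4th Monday' doesn't fit.
Last Monday of July 2024: July 29, 2024.
Last Monday of August 2024: August 26, 2024.
Last Monday of September 2024: September 30, 2024.
October 2024 ends with Monday October 28, 2024.
November 2024 ends with Monday November 25, 2024.
December 2024 ends with Monday December 30, 2024.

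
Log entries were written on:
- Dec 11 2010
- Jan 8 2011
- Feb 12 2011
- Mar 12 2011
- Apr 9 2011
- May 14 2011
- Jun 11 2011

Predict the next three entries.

All dates are Saturdays, 28, 35, 28, 28, 35, 28 days apart.
Specifically, the 2nd Saturday of each month.
2nd Saturday of July 2011: Jul 9 2011.
2nd Saturday of August 2011: Aug 13 2011.
2nd Saturday of September 2011: Sep 10 2011.

Jul 9 2011, Aug 13 2011, Sep 10 2011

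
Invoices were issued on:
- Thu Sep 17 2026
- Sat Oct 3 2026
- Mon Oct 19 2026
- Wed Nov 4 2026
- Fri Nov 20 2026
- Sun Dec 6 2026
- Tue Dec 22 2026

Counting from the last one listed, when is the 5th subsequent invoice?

Fri Mar 12 2027

Every event comes 16 days after the last (16, 16, 16, 16, 16, 16).
Tue Dec 22 2026 + 16 days = Thu Jan 7 2027.
Thu Jan 7 2027 + 16 days = Sat Jan 23 2027.
Sat Jan 23 2027 + 16 days = Mon Feb 8 2027.
Mon Feb 8 2027 + 16 days = Wed Feb 24 2027.
Wed Feb 24 2027 + 16 days = Fri Mar 12 2027.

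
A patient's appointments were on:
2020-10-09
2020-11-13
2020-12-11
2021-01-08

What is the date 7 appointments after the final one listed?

2021-08-13

All dates are Fridays, 35, 28, 28 days apart.
Specifically, the 2nd Friday of each month.
February 2021 — 2nd Friday is 2021-02-12.
March 2021 — 2nd Friday is 2021-03-12.
2nd Friday of April 2021: 2021-04-09.
May 2021 — 2nd Friday is 2021-05-14.
June 2021 — 2nd Friday is 2021-06-11.
2nd Friday of July 2021: 2021-07-09.
August 2021 — 2nd Friday is 2021-08-13.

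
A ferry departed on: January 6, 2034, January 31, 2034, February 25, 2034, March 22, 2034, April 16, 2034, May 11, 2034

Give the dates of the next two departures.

June 5, 2034; June 30, 2034

The spacing is 25, 25, 25, 25, 25 days — always 25 days.
May 11, 2034 + 25 days = June 5, 2034.
June 5, 2034 + 25 days = June 30, 2034.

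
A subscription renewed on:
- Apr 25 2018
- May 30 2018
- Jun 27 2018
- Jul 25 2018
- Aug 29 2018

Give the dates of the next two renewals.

Sep 26 2018, Oct 31 2018

These are Wednesdays with 35, 28, 28, 35-day gaps.
Each is the final Wednesday of its month — May 30 2018 is past the 28th, so '4th Wednesday' doesn't fit.
September 2018 ends with Wednesday Sep 26 2018.
Last Wednesday of October 2018: Oct 31 2018.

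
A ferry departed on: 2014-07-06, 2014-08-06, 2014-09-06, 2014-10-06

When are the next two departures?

2014-11-06, 2014-12-06

The day-of-month is always 6 (31, 31, 30 days between events).
So this recurs on the 6th of each month.
Next: November 2014 → 2014-11-06.
Next: December 2014 → 2014-12-06.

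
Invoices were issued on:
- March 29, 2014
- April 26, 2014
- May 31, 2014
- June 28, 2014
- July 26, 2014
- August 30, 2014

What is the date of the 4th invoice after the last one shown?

December 27, 2014

All Saturdays; the gaps (28, 35, 28, 28, 35) vary with month length.
This is the last Saturday of each month.
September 2014 ends with Saturday September 27, 2014.
Last Saturday of October 2014: October 25, 2014.
November 2014 ends with Saturday November 29, 2014.
December 2014 ends with Saturday December 27, 2014.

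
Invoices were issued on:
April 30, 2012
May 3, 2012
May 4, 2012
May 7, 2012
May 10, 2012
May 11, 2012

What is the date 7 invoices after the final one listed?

May 28, 2012

Every event lands on a Monday or Thursday or Friday (gaps cycle 3, 1, 3, 3, 1).
So the schedule is: every Monday, Thursday and Friday.
The following Monday is May 14, 2012.
Next Thursday: May 17, 2012.
The following Friday is May 18, 2012.
Next Monday: May 21, 2012.
The following Thursday is May 24, 2012.
Next Friday: May 25, 2012.
The following Monday is May 28, 2012.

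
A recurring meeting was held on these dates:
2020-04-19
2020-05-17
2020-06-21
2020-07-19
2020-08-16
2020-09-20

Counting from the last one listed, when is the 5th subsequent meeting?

2021-02-21

These are Sundays at 28- or 35-day spacing (28, 35, 28, 28, 35).
The pattern: 3rd Sunday of the month.
October 2020 — 3rd Sunday is 2020-10-18.
3rd Sunday of November 2020: 2020-11-15.
3rd Sunday of December 2020: 2020-12-20.
January 2021 — 3rd Sunday is 2021-01-17.
3rd Sunday of February 2021: 2021-02-21.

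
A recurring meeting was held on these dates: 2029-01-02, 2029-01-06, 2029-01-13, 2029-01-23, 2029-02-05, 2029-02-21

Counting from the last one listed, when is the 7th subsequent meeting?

2029-09-05

The spacing grows by 3 each time: 4, 7, 10, 13, 16 days.
Next gap: 19 days. 2029-02-21 + 19 days = 2029-03-12.
Next gap: 22 days. 2029-03-12 + 22 days = 2029-04-03.
Next gap: 25 days. 2029-04-03 + 25 days = 2029-04-28.
Next gap: 28 days. 2029-04-28 + 28 days = 2029-05-26.
Next gap: 31 days. 2029-05-26 + 31 days = 2029-06-26.
Next gap: 34 days. 2029-06-26 + 34 days = 2029-07-30.
Next gap: 37 days. 2029-07-30 + 37 days = 2029-09-05.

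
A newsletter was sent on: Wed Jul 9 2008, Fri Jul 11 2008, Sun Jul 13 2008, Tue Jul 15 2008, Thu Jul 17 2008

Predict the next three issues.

Sat Jul 19 2008, Mon Jul 21 2008, Wed Jul 23 2008

Every event comes 2 days after the last (2, 2, 2, 2).
Thu Jul 17 2008 + 2 days = Sat Jul 19 2008.
Sat Jul 19 2008 + 2 days = Mon Jul 21 2008.
Mon Jul 21 2008 + 2 days = Wed Jul 23 2008.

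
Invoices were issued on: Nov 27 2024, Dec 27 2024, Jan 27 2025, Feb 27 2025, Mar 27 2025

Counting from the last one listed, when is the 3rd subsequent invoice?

Jun 27 2025

The day-of-month is always 27 (30, 31, 31, 28 days between events).
So this recurs on the 27th of each month.
April 2025: Apr 27 2025.
May 2025: May 27 2025.
June 2025: Jun 27 2025.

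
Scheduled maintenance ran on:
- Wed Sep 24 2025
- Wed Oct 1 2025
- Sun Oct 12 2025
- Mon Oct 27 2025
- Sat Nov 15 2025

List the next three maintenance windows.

Mon Dec 8 2025, Sun Jan 4 2026, Wed Feb 4 2026

Intervals are 7, 11, 15, 19 days — an arithmetic progression with common difference 4.
Next gap: 23 days. Sat Nov 15 2025 + 23 days = Mon Dec 8 2025.
Next gap: 27 days. Mon Dec 8 2025 + 27 days = Sun Jan 4 2026.
Next gap: 31 days. Sun Jan 4 2026 + 31 days = Wed Feb 4 2026.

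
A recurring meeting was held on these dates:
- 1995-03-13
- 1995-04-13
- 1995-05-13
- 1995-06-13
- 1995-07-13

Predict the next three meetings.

1995-08-13, 1995-09-13, 1995-10-13

Gaps: 31, 30, 31, 30 days — not constant. Every event is on the 13th of the month.
Pattern: the 13th of each month.
August 1995: 1995-08-13.
Next: September 1995 → 1995-09-13.
Next: October 1995 → 1995-10-13.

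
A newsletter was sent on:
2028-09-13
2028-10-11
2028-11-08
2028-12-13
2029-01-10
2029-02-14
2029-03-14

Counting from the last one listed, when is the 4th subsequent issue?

2029-07-11

These are Wednesdays at 28- or 35-day spacing (28, 28, 35, 28, 35, 28).
The pattern: 2nd Wednesday of the month.
2nd Wednesday of April 2029: 2029-04-11.
2nd Wednesday of May 2029: 2029-05-09.
2nd Wednesday of June 2029: 2029-06-13.
July 2029 — 2nd Wednesday is 2029-07-11.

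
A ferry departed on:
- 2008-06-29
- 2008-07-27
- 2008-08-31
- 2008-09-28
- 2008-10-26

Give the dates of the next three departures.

These are Sundays with 28, 35, 28, 28-day gaps.
Each is the final Sunday of its month — 2008-06-29 is past the 28th, so '4th Sunday' doesn't fit.
November 2008 ends with Sunday 2008-11-30.
December 2008 ends with Sunday 2008-12-28.
January 2009 ends with Sunday 2009-01-25.

2008-11-30, 2008-12-28, 2009-01-25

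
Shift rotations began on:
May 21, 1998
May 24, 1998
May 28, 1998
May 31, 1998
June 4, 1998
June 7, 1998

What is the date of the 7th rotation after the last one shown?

July 2, 1998

Gaps: 3, 4, 3, 4, 3 days — not constant, but cyclic with period 2.
The events fall on every Thursday and Sunday.
The following Thursday is June 11, 1998.
The following Sunday is June 14, 1998.
The following Thursday is June 18, 1998.
The following Sunday is June 21, 1998.
Next Thursday: June 25, 1998.
Next Sunday: June 28, 1998.
The following Thursday is July 2, 1998.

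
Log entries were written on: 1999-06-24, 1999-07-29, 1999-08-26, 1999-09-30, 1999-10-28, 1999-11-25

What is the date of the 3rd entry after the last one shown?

These are Thursdays with 35, 28, 35, 28, 28-day gaps.
Each is the final Thursday of its month — 1999-07-29 is past the 28th, so '4th Thursday' doesn't fit.
December 1999 ends with Thursday 1999-12-30.
January 2000 ends with Thursday 2000-01-27.
Last Thursday of February 2000: 2000-02-24.

2000-02-24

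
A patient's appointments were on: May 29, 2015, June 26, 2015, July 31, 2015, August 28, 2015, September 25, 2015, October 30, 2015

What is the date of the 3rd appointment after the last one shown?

All Fridays; the gaps (28, 35, 28, 28, 35) vary with month length.
This is the last Friday of each month.
November 2015 ends with Friday November 27, 2015.
Last Friday of December 2015: December 25, 2015.
January 2016 ends with Friday January 29, 2016.

January 29, 2016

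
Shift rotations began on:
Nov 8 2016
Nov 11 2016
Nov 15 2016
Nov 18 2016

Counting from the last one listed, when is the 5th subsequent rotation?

Gaps: 3, 4, 3 days — not constant, but cyclic with period 2.
The events fall on every Tuesday and Friday.
Next Tuesday: Nov 22 2016.
The following Friday is Nov 25 2016.
The following Tuesday is Nov 29 2016.
Next Friday: Dec 2 2016.
Next Tuesday: Dec 6 2016.

Dec 6 2016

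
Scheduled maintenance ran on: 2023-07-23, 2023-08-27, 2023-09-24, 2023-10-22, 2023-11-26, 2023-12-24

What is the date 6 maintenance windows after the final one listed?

2024-06-23

All dates are Sundays, 35, 28, 28, 35, 28 days apart.
Specifically, the 4th Sunday of each month.
January 2024 — 4th Sunday is 2024-01-28.
4th Sunday of February 2024: 2024-02-25.
4th Sunday of March 2024: 2024-03-24.
4th Sunday of April 2024: 2024-04-28.
4th Sunday of May 2024: 2024-05-26.
4th Sunday of June 2024: 2024-06-23.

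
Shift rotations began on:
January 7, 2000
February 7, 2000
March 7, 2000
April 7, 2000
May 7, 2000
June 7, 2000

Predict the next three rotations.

Gaps: 31, 29, 31, 30, 31 days — not constant. Every event is on the 7th of the month.
Pattern: the 7th of each month.
Next: July 2000 → July 7, 2000.
Next: August 2000 → August 7, 2000.
Next: September 2000 → September 7, 2000.

July 7, 2000; August 7, 2000; September 7, 2000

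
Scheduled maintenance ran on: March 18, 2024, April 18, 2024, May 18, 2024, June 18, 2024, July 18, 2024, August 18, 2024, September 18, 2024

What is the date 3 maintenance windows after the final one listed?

Each date is the 18th; the gaps (31, 30, 31, 30, 31, 31) track the month lengths.
The rule is the 18th of each month.
Next: October 2024 → October 18, 2024.
November 2024: November 18, 2024.
December 2024: December 18, 2024.

December 18, 2024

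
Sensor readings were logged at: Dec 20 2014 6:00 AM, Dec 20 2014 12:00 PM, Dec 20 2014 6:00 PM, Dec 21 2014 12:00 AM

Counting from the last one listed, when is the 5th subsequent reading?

Gaps: 6, 6, 6 hours — each event is 6 hours after the previous one.
Dec 21 2014 12:00 AM + 6 h = Dec 21 2014 6:00 AM.
Dec 21 2014 6:00 AM + 6 h = Dec 21 2014 12:00 PM.
Dec 21 2014 12:00 PM + 6 h = Dec 21 2014 6:00 PM.
Dec 21 2014 6:00 PM + 6 h = Dec 22 2014 12:00 AM.
Dec 22 2014 12:00 AM + 6 h = Dec 22 2014 6:00 AM.

Dec 22 2014 6:00 AM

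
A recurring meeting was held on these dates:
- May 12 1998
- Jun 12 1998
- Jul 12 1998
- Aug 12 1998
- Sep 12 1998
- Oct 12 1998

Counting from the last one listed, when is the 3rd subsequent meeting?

Each date is the 12th; the gaps (31, 30, 31, 31, 30) track the month lengths.
The rule is the 12th of each month.
November 1998: Nov 12 1998.
December 1998: Dec 12 1998.
January 1999: Jan 12 1999.

Jan 12 1999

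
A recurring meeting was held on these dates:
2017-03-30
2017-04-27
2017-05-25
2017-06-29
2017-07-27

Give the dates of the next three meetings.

2017-08-31, 2017-09-28, 2017-10-26

These are Thursdays with 28, 28, 35, 28-day gaps.
Each is the final Thursday of its month — 2017-03-30 is past the 28th, so '4th Thursday' doesn't fit.
August 2017 ends with Thursday 2017-08-31.
September 2017 ends with Thursday 2017-09-28.
October 2017 ends with Thursday 2017-10-26.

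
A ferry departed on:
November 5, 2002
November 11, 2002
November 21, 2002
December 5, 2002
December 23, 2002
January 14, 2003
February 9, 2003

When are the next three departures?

Gaps: 6, 10, 14, 18, 22, 26 days — each gap is 4 larger than the previous one.
Next gap: 30 days. February 9, 2003 + 30 days = March 11, 2003.
Next gap: 34 days. March 11, 2003 + 34 days = April 14, 2003.
Next gap: 38 days. April 14, 2003 + 38 days = May 22, 2003.

March 11, 2003; April 14, 2003; May 22, 2003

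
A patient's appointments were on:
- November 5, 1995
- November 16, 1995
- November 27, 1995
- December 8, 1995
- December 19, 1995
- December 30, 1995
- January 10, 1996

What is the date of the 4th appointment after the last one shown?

Every event comes 11 days after the last (11, 11, 11, 11, 11, 11).
January 10, 1996 + 11 days = January 21, 1996.
January 21, 1996 + 11 days = February 1, 1996.
February 1, 1996 + 11 days = February 12, 1996.
February 12, 1996 + 11 days = February 23, 1996.

February 23, 1996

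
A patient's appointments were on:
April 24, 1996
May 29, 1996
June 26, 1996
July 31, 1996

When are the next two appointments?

August 28, 1996; September 25, 1996

These are Wednesdays with 35, 28, 35-day gaps.
Each is the final Wednesday of its month — May 29, 1996 is past the 28th, so '4th Wednesday' doesn't fit.
August 1996 ends with Wednesday August 28, 1996.
September 1996 ends with Wednesday September 25, 1996.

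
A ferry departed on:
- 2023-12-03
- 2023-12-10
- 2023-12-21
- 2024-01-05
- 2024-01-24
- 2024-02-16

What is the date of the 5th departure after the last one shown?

2024-08-09

Intervals are 7, 11, 15, 19, 23 days — an arithmetic progression with common difference 4.
Next gap: 27 days. 2024-02-16 + 27 days = 2024-03-14.
Next gap: 31 days. 2024-03-14 + 31 days = 2024-04-14.
Next gap: 35 days. 2024-04-14 + 35 days = 2024-05-19.
Next gap: 39 days. 2024-05-19 + 39 days = 2024-06-27.
Next gap: 43 days. 2024-06-27 + 43 days = 2024-08-09.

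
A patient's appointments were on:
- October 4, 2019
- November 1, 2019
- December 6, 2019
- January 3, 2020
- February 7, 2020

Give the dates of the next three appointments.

All dates are Fridays, 28, 35, 28, 35 days apart.
Specifically, the 1st Friday of each month.
1st Friday of March 2020: March 6, 2020.
April 2020 — 1st Friday is April 3, 2020.
1st Friday of May 2020: May 1, 2020.

March 6, 2020; April 3, 2020; May 1, 2020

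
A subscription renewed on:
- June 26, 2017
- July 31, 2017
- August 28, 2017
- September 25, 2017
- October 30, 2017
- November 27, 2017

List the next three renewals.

Every date is a Monday; gaps 35, 28, 28, 35, 28 days.
Each is the last Monday of its month (at least one falls on the 29th or later, ruling out '4th Monday').
Last Monday of December 2017: December 25, 2017.
Last Monday of January 2018: January 29, 2018.
February 2018 ends with Monday February 26, 2018.

December 25, 2017; January 29, 2018; February 26, 2018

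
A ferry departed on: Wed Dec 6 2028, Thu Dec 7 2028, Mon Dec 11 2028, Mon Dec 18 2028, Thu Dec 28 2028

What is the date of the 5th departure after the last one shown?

Gaps: 1, 4, 7, 10 days — each gap is 3 larger than the previous one.
Next gap: 13 days. Thu Dec 28 2028 + 13 days = Wed Jan 10 2029.
Next gap: 16 days. Wed Jan 10 2029 + 16 days = Fri Jan 26 2029.
Next gap: 19 days. Fri Jan 26 2029 + 19 days = Wed Feb 14 2029.
Next gap: 22 days. Wed Feb 14 2029 + 22 days = Thu Mar 8 2029.
Next gap: 25 days. Thu Mar 8 2029 + 25 days = Mon Apr 2 2029.

Mon Apr 2 2029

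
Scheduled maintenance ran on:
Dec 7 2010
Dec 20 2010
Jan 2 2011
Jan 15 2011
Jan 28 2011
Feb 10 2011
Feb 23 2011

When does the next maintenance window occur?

Mar 8 2011

The spacing is 13, 13, 13, 13, 13, 13 days — always 13 days.
Feb 23 2011 + 13 days = Mar 8 2011.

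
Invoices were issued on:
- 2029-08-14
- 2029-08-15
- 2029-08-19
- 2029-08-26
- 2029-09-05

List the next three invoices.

2029-09-18, 2029-10-04, 2029-10-23

Gaps: 1, 4, 7, 10 days — each gap is 3 larger than the previous one.
Next gap: 13 days. 2029-09-05 + 13 days = 2029-09-18.
Next gap: 16 days. 2029-09-18 + 16 days = 2029-10-04.
Next gap: 19 days. 2029-10-04 + 19 days = 2029-10-23.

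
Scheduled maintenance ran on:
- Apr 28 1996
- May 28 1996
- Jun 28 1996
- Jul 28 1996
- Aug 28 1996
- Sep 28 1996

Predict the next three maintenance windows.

The day-of-month is always 28 (30, 31, 30, 31, 31 days between events).
So this recurs on the 28th of each month.
October 1996: Oct 28 1996.
Next: November 1996 → Nov 28 1996.
Next: December 1996 → Dec 28 1996.

Oct 28 1996, Nov 28 1996, Dec 28 1996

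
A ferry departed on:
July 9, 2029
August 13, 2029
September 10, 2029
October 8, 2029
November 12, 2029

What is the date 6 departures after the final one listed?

Gaps: 35, 28, 28, 35 days — a mix of 28 and 35. Every date is a Monday.
Each is the 2nd Monday of its month.
December 2029 — 2nd Monday is December 10, 2029.
January 2030 — 2nd Monday is January 14, 2030.
February 2030 — 2nd Monday is February 11, 2030.
March 2030 — 2nd Monday is March 11, 2030.
April 2030 — 2nd Monday is April 8, 2030.
2nd Monday of May 2030: May 13, 2030.

May 13, 2030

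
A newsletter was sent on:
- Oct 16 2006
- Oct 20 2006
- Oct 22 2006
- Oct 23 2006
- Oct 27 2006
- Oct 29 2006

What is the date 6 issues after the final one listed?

Nov 12 2006

Every event lands on a Monday or Friday or Sunday (gaps cycle 4, 2, 1, 4, 2).
So the schedule is: every Monday, Friday and Sunday.
The following Monday is Oct 30 2006.
Next Friday: Nov 3 2006.
Next Sunday: Nov 5 2006.
The following Monday is Nov 6 2006.
Next Friday: Nov 10 2006.
The following Sunday is Nov 12 2006.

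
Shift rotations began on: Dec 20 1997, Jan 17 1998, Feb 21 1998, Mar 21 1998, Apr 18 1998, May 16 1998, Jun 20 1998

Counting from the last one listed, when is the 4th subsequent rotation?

These are Saturdays at 28- or 35-day spacing (28, 35, 28, 28, 28, 35).
The pattern: 3rd Saturday of the month.
July 1998 — 3rd Saturday is Jul 18 1998.
3rd Saturday of August 1998: Aug 15 1998.
September 1998 — 3rd Saturday is Sep 19 1998.
3rd Saturday of October 1998: Oct 17 1998.

Oct 17 1998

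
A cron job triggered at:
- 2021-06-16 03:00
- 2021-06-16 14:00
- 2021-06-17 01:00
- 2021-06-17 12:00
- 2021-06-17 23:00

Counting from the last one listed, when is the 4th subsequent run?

Spacing: 11, 11, 11, 11 h — constant 11 h.
2021-06-17 23:00 + 11 h = 2021-06-18 10:00.
2021-06-18 10:00 + 11 h = 2021-06-18 21:00.
2021-06-18 21:00 + 11 h = 2021-06-19 08:00.
2021-06-19 08:00 + 11 h = 2021-06-19 19:00.

2021-06-19 19:00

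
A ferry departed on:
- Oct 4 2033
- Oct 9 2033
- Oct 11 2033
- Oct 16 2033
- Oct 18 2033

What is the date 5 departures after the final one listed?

The gap pattern 5, 2, 5, 2 repeats every 2 events.
These are the Tuesdays and Sundays of each week.
Next Sunday: Oct 23 2033.
The following Tuesday is Oct 25 2033.
Next Sunday: Oct 30 2033.
The following Tuesday is Nov 1 2033.
The following Sunday is Nov 6 2033.

Nov 6 2033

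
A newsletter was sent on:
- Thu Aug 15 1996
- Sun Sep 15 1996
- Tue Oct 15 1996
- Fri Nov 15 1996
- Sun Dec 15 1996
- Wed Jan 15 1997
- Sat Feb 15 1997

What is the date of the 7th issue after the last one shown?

Each date is the 15th; the gaps (31, 30, 31, 30, 31, 31) track the month lengths.
The rule is the 15th of each month.
Next: March 1997 → Sat Mar 15 1997.
Next: April 1997 → Tue Apr 15 1997.
May 1997: Thu May 15 1997.
Next: June 1997 → Sun Jun 15 1997.
July 1997: Tue Jul 15 1997.
Next: August 1997 → Fri Aug 15 1997.
September 1997: Mon Sep 15 1997.

Mon Sep 15 1997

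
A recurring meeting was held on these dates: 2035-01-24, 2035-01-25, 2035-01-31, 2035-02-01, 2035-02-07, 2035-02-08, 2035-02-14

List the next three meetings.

Gaps: 1, 6, 1, 6, 1, 6 days — not constant, but cyclic with period 2.
The events fall on every Wednesday and Thursday.
Next Thursday: 2035-02-15.
Next Wednesday: 2035-02-21.
Next Thursday: 2035-02-22.

2035-02-15, 2035-02-21, 2035-02-22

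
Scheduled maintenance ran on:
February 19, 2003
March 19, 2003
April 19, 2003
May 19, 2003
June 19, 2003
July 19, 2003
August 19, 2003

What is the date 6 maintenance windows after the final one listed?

Each date is the 19th; the gaps (28, 31, 30, 31, 30, 31) track the month lengths.
The rule is the 19th of each month.
September 2003: September 19, 2003.
Next: October 2003 → October 19, 2003.
Next: November 2003 → November 19, 2003.
December 2003: December 19, 2003.
Next: January 2004 → January 19, 2004.
Next: February 2004 → February 19, 2004.

February 19, 2004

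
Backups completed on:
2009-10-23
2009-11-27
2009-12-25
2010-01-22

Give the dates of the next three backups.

2010-02-26, 2010-03-26, 2010-04-23

These are Fridays at 28- or 35-day spacing (35, 28, 28).
The pattern: 4th Friday of the month.
February 2010 — 4th Friday is 2010-02-26.
4th Friday of March 2010: 2010-03-26.
April 2010 — 4th Friday is 2010-04-23.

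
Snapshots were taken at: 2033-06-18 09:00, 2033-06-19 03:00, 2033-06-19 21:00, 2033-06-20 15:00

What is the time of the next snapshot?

2033-06-21 09:00

The interval is a steady 18 hours (18, 18, 18).
2033-06-20 15:00 + 18 h = 2033-06-21 09:00.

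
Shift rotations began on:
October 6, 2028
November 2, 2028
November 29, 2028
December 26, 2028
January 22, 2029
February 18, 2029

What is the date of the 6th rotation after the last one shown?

Every event comes 27 days after the last (27, 27, 27, 27, 27).
February 18, 2029 + 27 days = March 17, 2029.
March 17, 2029 + 27 days = April 13, 2029.
April 13, 2029 + 27 days = May 10, 2029.
May 10, 2029 + 27 days = June 6, 2029.
June 6, 2029 + 27 days = July 3, 2029.
July 3, 2029 + 27 days = July 30, 2029.

July 30, 2029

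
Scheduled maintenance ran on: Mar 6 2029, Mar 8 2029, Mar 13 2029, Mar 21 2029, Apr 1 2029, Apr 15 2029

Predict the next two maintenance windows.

Intervals are 2, 5, 8, 11, 14 days — an arithmetic progression with common difference 3.
Next gap: 17 days. Apr 15 2029 + 17 days = May 2 2029.
Next gap: 20 days. May 2 2029 + 20 days = May 22 2029.

May 2 2029, May 22 2029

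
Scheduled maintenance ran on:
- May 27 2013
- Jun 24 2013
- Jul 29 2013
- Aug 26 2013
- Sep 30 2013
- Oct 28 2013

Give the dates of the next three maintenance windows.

Nov 25 2013, Dec 30 2013, Jan 27 2014

All Mondays; the gaps (28, 35, 28, 35, 28) vary with month length.
This is the last Monday of each month.
Last Monday of November 2013: Nov 25 2013.
December 2013 ends with Monday Dec 30 2013.
Last Monday of January 2014: Jan 27 2014.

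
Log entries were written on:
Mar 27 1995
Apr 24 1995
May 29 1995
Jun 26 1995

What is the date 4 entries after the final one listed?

Every date is a Monday; gaps 28, 35, 28 days.
Each is the last Monday of its month (at least one falls on the 29th or later, ruling out '4th Monday').
July 1995 ends with Monday Jul 31 1995.
Last Monday of August 1995: Aug 28 1995.
Last Monday of September 1995: Sep 25 1995.
October 1995 ends with Monday Oct 30 1995.

Oct 30 1995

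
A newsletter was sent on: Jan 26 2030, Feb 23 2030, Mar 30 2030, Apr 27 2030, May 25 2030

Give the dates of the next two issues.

These are Saturdays with 28, 35, 28, 28-day gaps.
Each is the final Saturday of its month — Mar 30 2030 is past the 28th, so '4th Saturday' doesn't fit.
June 2030 ends with Saturday Jun 29 2030.
Last Saturday of July 2030: Jul 27 2030.

Jun 29 2030, Jul 27 2030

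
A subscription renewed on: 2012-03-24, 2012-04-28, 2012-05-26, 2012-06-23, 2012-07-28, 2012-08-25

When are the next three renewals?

2012-09-22, 2012-10-27, 2012-11-24

These are Saturdays at 28- or 35-day spacing (35, 28, 28, 35, 28).
The pattern: 4th Saturday of the month.
4th Saturday of September 2012: 2012-09-22.
4th Saturday of October 2012: 2012-10-27.
November 2012 — 4th Saturday is 2012-11-24.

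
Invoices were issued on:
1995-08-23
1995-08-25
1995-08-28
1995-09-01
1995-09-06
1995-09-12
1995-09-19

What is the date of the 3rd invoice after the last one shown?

1995-10-16

The spacing grows by 1 each time: 2, 3, 4, 5, 6, 7 days.
Next gap: 8 days. 1995-09-19 + 8 days = 1995-09-27.
Next gap: 9 days. 1995-09-27 + 9 days = 1995-10-06.
Next gap: 10 days. 1995-10-06 + 10 days = 1995-10-16.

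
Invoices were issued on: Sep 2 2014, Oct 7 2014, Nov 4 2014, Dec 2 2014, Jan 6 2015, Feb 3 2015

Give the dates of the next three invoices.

Mar 3 2015, Apr 7 2015, May 5 2015

Gaps: 35, 28, 28, 35, 28 days — a mix of 28 and 35. Every date is a Tuesday.
Each is the 1st Tuesday of its month.
March 2015 — 1st Tuesday is Mar 3 2015.
1st Tuesday of April 2015: Apr 7 2015.
May 2015 — 1st Tuesday is May 5 2015.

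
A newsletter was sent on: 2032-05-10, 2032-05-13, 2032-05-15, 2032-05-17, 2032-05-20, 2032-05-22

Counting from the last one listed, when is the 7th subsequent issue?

The gap pattern 3, 2, 2, 3, 2 repeats every 3 events.
These are the Mondays, Thursdays and Saturdays of each week.
The following Monday is 2032-05-24.
Next Thursday: 2032-05-27.
Next Saturday: 2032-05-29.
Next Monday: 2032-05-31.
Next Thursday: 2032-06-03.
The following Saturday is 2032-06-05.
The following Monday is 2032-06-07.

2032-06-07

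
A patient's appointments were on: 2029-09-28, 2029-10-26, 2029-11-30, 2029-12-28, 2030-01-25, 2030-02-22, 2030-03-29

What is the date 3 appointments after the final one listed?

2030-06-28

Every date is a Friday; gaps 28, 35, 28, 28, 28, 35 days.
Each is the last Friday of its month (at least one falls on the 29th or later, ruling out '4th Friday').
April 2030 ends with Friday 2030-04-26.
Last Friday of May 2030: 2030-05-31.
Last Friday of June 2030: 2030-06-28.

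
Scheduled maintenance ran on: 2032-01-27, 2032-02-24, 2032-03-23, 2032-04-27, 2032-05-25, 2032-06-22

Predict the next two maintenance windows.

These are Tuesdays at 28- or 35-day spacing (28, 28, 35, 28, 28).
The pattern: 4th Tuesday of the month.
4th Tuesday of July 2032: 2032-07-27.
August 2032 — 4th Tuesday is 2032-08-24.

2032-07-27, 2032-08-24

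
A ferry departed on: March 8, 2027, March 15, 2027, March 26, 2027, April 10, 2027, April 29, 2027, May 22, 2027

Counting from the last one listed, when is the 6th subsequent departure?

December 30, 2027

Intervals are 7, 11, 15, 19, 23 days — an arithmetic progression with common difference 4.
Next gap: 27 days. May 22, 2027 + 27 days = June 18, 2027.
Next gap: 31 days. June 18, 2027 + 31 days = July 19, 2027.
Next gap: 35 days. July 19, 2027 + 35 days = August 23, 2027.
Next gap: 39 days. August 23, 2027 + 39 days = October 1, 2027.
Next gap: 43 days. October 1, 2027 + 43 days = November 13, 2027.
Next gap: 47 days. November 13, 2027 + 47 days = December 30, 2027.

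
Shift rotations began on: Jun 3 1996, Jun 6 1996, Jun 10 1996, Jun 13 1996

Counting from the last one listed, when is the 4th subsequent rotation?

Gaps: 3, 4, 3 days — not constant, but cyclic with period 2.
The events fall on every Monday and Thursday.
Next Monday: Jun 17 1996.
The following Thursday is Jun 20 1996.
Next Monday: Jun 24 1996.
Next Thursday: Jun 27 1996.

Jun 27 1996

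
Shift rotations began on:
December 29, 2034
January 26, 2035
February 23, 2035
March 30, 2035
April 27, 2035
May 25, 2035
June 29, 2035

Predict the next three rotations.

July 27, 2035; August 31, 2035; September 28, 2035

These are Fridays with 28, 28, 35, 28, 28, 35-day gaps.
Each is the final Friday of its month — December 29, 2034 is past the 28th, so '4th Friday' doesn't fit.
Last Friday of July 2035: July 27, 2035.
August 2035 ends with Friday August 31, 2035.
Last Friday of September 2035: September 28, 2035.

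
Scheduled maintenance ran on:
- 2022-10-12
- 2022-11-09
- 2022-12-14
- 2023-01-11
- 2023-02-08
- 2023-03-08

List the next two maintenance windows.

2023-04-12, 2023-05-10

These are Wednesdays at 28- or 35-day spacing (28, 35, 28, 28, 28).
The pattern: 2nd Wednesday of the month.
2nd Wednesday of April 2023: 2023-04-12.
2nd Wednesday of May 2023: 2023-05-10.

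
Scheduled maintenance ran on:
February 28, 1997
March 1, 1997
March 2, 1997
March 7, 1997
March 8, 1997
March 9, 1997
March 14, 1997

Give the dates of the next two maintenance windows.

March 15, 1997; March 16, 1997

Gaps: 1, 1, 5, 1, 1, 5 days — not constant, but cyclic with period 3.
The events fall on every Friday, Saturday and Sunday.
Next Saturday: March 15, 1997.
The following Sunday is March 16, 1997.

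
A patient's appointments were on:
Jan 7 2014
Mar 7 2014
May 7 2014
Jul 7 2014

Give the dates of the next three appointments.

The day-of-month is always 7 (59, 61, 61 days between events).
So this recurs on the 7th of every 2 months.
Next: September 2014 → Sep 7 2014.
November 2014: Nov 7 2014.
January 2015: Jan 7 2015.

Sep 7 2014, Nov 7 2014, Jan 7 2015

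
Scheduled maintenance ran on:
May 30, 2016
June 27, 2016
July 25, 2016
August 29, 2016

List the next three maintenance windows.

September 26, 2016; October 31, 2016; November 28, 2016

Every date is a Monday; gaps 28, 28, 35 days.
Each is the last Monday of its month (at least one falls on the 29th or later, ruling out '4th Monday').
September 2016 ends with Monday September 26, 2016.
October 2016 ends with Monday October 31, 2016.
November 2016 ends with Monday November 28, 2016.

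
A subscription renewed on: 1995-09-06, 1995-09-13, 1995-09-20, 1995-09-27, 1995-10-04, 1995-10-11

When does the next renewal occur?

Gaps between consecutive events: 7, 7, 7, 7, 7 days — a constant 7-day interval.
1995-10-11 + 7 days = 1995-10-18.

1995-10-18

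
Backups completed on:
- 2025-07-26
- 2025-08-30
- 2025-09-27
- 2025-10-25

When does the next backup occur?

2025-11-29

These are Saturdays with 35, 28, 28-day gaps.
Each is the final Saturday of its month — 2025-08-30 is past the 28th, so '4th Saturday' doesn't fit.
November 2025 ends with Saturday 2025-11-29.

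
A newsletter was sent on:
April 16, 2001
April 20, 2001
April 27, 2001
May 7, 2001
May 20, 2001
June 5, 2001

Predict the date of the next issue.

June 24, 2001

Intervals are 4, 7, 10, 13, 16 days — an arithmetic progression with common difference 3.
Next gap: 19 days. June 5, 2001 + 19 days = June 24, 2001.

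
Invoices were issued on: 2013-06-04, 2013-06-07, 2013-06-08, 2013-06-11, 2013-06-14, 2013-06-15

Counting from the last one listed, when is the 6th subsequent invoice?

Gaps: 3, 1, 3, 3, 1 days — not constant, but cyclic with period 3.
The events fall on every Tuesday, Friday and Saturday.
Next Tuesday: 2013-06-18.
Next Friday: 2013-06-21.
Next Saturday: 2013-06-22.
The following Tuesday is 2013-06-25.
The following Friday is 2013-06-28.
The following Saturday is 2013-06-29.

2013-06-29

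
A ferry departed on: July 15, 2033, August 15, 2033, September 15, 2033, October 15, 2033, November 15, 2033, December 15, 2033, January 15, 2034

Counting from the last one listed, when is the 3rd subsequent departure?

Each date is the 15th; the gaps (31, 31, 30, 31, 30, 31) track the month lengths.
The rule is the 15th of each month.
February 2034: February 15, 2034.
Next: March 2034 → March 15, 2034.
Next: April 2034 → April 15, 2034.

April 15, 2034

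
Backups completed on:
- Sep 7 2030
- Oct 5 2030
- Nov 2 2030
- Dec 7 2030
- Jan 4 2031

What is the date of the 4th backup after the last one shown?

Gaps: 28, 28, 35, 28 days — a mix of 28 and 35. Every date is a Saturday.
Each is the 1st Saturday of its month.
February 2031 — 1st Saturday is Feb 1 2031.
1st Saturday of March 2031: Mar 1 2031.
1st Saturday of April 2031: Apr 5 2031.
May 2031 — 1st Saturday is May 3 2031.

May 3 2031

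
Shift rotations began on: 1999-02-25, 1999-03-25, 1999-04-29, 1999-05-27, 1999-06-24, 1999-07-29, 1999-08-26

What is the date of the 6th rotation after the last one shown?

Every date is a Thursday; gaps 28, 35, 28, 28, 35, 28 days.
Each is the last Thursday of its month (at least one falls on the 29th or later, ruling out '4th Thursday').
Last Thursday of September 1999: 1999-09-30.
October 1999 ends with Thursday 1999-10-28.
Last Thursday of November 1999: 1999-11-25.
December 1999 ends with Thursday 1999-12-30.
January 2000 ends with Thursday 2000-01-27.
Last Thursday of February 2000: 2000-02-24.

2000-02-24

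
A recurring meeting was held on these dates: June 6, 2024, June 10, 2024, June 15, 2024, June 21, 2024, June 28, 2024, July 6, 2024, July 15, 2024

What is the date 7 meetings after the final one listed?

October 14, 2024

The spacing grows by 1 each time: 4, 5, 6, 7, 8, 9 days.
Next gap: 10 days. July 15, 2024 + 10 days = July 25, 2024.
Next gap: 11 days. July 25, 2024 + 11 days = August 5, 2024.
Next gap: 12 days. August 5, 2024 + 12 days = August 17, 2024.
Next gap: 13 days. August 17, 2024 + 13 days = August 30, 2024.
Next gap: 14 days. August 30, 2024 + 14 days = September 13, 2024.
Next gap: 15 days. September 13, 2024 + 15 days = September 28, 2024.
Next gap: 16 days. September 28, 2024 + 16 days = October 14, 2024.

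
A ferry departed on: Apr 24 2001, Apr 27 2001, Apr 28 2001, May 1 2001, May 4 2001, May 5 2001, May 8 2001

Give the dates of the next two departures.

May 11 2001, May 12 2001

The gap pattern 3, 1, 3, 3, 1, 3 repeats every 3 events.
These are the Tuesdays, Fridays and Saturdays of each week.
Next Friday: May 11 2001.
The following Saturday is May 12 2001.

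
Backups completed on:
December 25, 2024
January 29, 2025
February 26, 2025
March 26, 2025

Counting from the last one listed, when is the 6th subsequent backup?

These are Wednesdays with 35, 28, 28-day gaps.
Each is the final Wednesday of its month — January 29, 2025 is past the 28th, so '4th Wednesday' doesn't fit.
Last Wednesday of April 2025: April 30, 2025.
May 2025 ends with Wednesday May 28, 2025.
Last Wednesday of June 2025: June 25, 2025.
July 2025 ends with Wednesday July 30, 2025.
Last Wednesday of August 2025: August 27, 2025.
Last Wednesday of September 2025: September 24, 2025.

September 24, 2025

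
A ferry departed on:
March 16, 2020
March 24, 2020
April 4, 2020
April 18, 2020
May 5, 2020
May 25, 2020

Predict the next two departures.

Intervals are 8, 11, 14, 17, 20 days — an arithmetic progression with common difference 3.
Next gap: 23 days. May 25, 2020 + 23 days = June 17, 2020.
Next gap: 26 days. June 17, 2020 + 26 days = July 13, 2020.

June 17, 2020; July 13, 2020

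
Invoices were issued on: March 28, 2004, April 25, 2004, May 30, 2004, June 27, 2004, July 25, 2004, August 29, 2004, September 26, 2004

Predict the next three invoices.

Every date is a Sunday; gaps 28, 35, 28, 28, 35, 28 days.
Each is the last Sunday of its month (at least one falls on the 29th or later, ruling out '4th Sunday').
Last Sunday of October 2004: October 31, 2004.
November 2004 ends with Sunday November 28, 2004.
December 2004 ends with Sunday December 26, 2004.

October 31, 2004; November 28, 2004; December 26, 2004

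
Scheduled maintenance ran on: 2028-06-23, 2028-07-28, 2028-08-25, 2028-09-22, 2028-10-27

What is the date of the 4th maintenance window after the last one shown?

2029-02-23

All dates are Fridays, 35, 28, 28, 35 days apart.
Specifically, the 4th Friday of each month.
4th Friday of November 2028: 2028-11-24.
December 2028 — 4th Friday is 2028-12-22.
January 2029 — 4th Friday is 2029-01-26.
February 2029 — 4th Friday is 2029-02-23.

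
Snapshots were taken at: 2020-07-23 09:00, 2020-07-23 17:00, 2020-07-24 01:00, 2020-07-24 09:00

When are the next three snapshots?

2020-07-24 17:00, 2020-07-25 01:00, 2020-07-25 09:00

Spacing: 8, 8, 8 h — constant 8 h.
2020-07-24 09:00 + 8 h = 2020-07-24 17:00.
2020-07-24 17:00 + 8 h = 2020-07-25 01:00.
2020-07-25 01:00 + 8 h = 2020-07-25 09:00.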